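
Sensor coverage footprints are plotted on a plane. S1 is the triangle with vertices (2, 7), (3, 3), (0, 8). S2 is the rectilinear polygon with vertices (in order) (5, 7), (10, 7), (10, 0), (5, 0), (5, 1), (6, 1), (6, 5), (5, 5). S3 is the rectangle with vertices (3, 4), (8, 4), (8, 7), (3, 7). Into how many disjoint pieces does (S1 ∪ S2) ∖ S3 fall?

2

(S1 ∪ S2) ∖ S3 splits into 2 disjoint pieces (area 3.5, area 23).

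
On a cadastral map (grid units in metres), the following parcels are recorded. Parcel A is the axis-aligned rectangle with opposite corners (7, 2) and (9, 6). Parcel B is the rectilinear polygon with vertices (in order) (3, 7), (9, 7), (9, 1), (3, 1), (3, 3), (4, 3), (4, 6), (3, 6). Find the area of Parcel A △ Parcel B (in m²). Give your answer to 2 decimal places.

25.00

|Parcel A| = 8, |Parcel B| = 33, |Parcel A∩Parcel B| = 8.
|Parcel A △ Parcel B| = |Parcel A| + |Parcel B| − 2·|Parcel A∩Parcel B| = 8 + 33 − 16 = 25.00.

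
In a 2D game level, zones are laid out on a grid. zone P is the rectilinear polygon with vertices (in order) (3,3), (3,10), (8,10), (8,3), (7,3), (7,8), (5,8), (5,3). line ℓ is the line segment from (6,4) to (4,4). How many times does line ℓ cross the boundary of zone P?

1

The segment meets the boundary at (5,4).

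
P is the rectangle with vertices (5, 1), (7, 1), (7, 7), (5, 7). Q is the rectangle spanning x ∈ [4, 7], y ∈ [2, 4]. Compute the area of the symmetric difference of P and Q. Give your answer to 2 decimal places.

10.00

|P∩Q|: x∈[5,7], y∈[2,4] → 2·2 = 4.
|P △ Q| = |P| + |Q| − 2·|P∩Q| = 12 + 6 − 8 = 10.00.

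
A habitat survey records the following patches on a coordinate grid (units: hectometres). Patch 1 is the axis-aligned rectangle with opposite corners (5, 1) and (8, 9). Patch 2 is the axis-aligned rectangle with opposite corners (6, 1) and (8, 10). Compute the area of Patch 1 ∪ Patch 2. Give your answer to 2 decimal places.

26.00

By inclusion–exclusion:
Individual areas: |Patch 1| = 24, |Patch 2| = 18.
|Patch 1∩Patch 2|: x∈[6,8], y∈[1,9] → 2·8 = 16.
|Patch 1 ∪ Patch 2| = 42 − 16 = 26.00.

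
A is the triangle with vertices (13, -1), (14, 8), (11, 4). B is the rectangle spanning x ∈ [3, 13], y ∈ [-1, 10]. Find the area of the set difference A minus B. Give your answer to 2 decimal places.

|A| = 11.5, |A∩B| = 7.6667.
|A ∖ B| = |A| − |A∩B| = 11.5 − 7.6667 = 3.83.

3.83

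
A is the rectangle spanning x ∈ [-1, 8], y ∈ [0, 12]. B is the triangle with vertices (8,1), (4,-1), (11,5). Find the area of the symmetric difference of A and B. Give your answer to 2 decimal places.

|A| = 108, |B| = 5, |A∩B| = 2.4405.
|A △ B| = |A| + |B| − 2·|A∩B| = 108 + 5 − 4.881 = 108.12.

108.12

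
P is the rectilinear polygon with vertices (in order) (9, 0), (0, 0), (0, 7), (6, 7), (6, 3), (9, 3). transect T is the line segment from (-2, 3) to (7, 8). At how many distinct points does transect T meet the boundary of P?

2

The segment meets the boundary at (5.2,7), (0,4.111).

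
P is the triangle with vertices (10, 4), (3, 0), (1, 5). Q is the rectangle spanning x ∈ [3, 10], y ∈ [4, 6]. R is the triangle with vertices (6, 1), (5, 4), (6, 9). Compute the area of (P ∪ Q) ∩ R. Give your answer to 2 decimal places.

The region (P ∪ Q) ∩ R is the polygon with vertices (6,6), (6,1.714), (5.8,1.6), (5,4), (5.4,6).
By the shoelace formula its area is 3.03.

3.03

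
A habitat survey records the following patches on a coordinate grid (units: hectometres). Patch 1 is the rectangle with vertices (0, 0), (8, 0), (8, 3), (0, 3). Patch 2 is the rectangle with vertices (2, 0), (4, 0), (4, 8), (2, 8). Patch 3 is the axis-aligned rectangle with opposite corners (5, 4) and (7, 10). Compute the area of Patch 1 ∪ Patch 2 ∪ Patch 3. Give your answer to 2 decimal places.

By inclusion–exclusion:
Individual areas: |Patch 1| = 24, |Patch 2| = 16, |Patch 3| = 12.
|Patch 1∩Patch 2|: x∈[2,4], y∈[0,3] → 2·3 = 6.
|Patch 1∩Patch 3| = 0 (no overlap).
|Patch 2∩Patch 3| = 0 (no overlap).
|Patch 1∩Patch 2∩Patch 3| = 0.
|Patch 1 ∪ Patch 2 ∪ Patch 3| = 52 − 6 + 0 = 46.00.

46.00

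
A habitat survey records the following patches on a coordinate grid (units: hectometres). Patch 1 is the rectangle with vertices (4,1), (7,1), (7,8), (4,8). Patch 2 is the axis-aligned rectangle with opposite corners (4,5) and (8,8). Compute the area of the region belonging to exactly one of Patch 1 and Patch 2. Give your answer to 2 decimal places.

15.00

|Patch 1∩Patch 2|: x∈[4,7], y∈[5,8] → 3·3 = 9.
|Patch 1 △ Patch 2| = |Patch 1| + |Patch 2| − 2·|Patch 1∩Patch 2| = 21 + 12 − 18 = 15.00.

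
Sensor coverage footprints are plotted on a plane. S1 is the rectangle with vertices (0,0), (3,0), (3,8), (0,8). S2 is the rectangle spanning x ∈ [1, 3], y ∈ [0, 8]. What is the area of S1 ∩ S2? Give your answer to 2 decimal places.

16.00

|S1∩S2|: x∈[1,3], y∈[0,8] → 2·8 = 16.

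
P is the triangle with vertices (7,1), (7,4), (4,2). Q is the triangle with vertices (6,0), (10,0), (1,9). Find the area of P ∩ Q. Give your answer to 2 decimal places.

The intersection is the polygon with vertices (7,1), (5.091,1.636), (4.649,2.432), (6.4,3.6), (7,3).
By the shoelace formula its area is 3.85.

3.85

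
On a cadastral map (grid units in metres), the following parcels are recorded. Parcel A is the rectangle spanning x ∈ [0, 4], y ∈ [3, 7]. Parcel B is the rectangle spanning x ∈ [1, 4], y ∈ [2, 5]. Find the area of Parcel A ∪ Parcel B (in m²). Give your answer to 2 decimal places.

19.00

By inclusion–exclusion:
Individual areas: |Parcel A| = 16, |Parcel B| = 9.
|Parcel A∩Parcel B|: x∈[1,4], y∈[3,5] → 3·2 = 6.
|Parcel A ∪ Parcel B| = 25 − 6 = 19.00.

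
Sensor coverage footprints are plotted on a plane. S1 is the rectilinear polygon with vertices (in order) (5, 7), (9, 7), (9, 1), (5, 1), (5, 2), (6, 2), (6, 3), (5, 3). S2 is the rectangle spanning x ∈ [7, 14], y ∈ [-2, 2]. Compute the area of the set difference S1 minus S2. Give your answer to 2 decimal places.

21.00

|S1| = 23, |S1∩S2| = 2.
|S1 ∖ S2| = |S1| − |S1∩S2| = 23 − 2 = 21.00.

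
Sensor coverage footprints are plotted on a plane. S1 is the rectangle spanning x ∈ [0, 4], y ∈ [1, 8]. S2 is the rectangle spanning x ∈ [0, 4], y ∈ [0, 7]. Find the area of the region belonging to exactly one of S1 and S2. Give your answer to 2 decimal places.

|S1∩S2|: x∈[0,4], y∈[1,7] → 4·6 = 24.
|S1 △ S2| = |S1| + |S2| − 2·|S1∩S2| = 28 + 28 − 48 = 8.00.

8.00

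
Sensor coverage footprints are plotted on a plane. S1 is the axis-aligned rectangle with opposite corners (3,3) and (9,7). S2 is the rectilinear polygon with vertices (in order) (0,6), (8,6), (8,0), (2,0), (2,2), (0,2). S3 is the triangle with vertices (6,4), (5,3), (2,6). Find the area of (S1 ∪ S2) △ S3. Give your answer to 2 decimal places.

|S1 ∪ S2| = 53.
|(S1 ∪ S2) ∩ S3| = 3.
|(S1 ∪ S2) △ S3| = 53 + 3 − 6 = 50.00.

50.00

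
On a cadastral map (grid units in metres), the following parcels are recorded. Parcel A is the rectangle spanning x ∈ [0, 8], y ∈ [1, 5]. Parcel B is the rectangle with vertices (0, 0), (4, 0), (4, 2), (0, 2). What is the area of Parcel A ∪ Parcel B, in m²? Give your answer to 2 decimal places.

By inclusion–exclusion:
Individual areas: |Parcel A| = 32, |Parcel B| = 8.
|Parcel A∩Parcel B|: x∈[0,4], y∈[1,2] → 4·1 = 4.
|Parcel A ∪ Parcel B| = 40 − 4 = 36.00.

36.00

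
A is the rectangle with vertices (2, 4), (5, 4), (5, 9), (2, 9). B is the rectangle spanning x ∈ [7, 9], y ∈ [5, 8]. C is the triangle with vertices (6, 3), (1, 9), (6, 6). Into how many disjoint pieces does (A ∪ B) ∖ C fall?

3

(A ∪ B) ∖ C splits into 3 disjoint pieces (area 6, area 4.5, area 6).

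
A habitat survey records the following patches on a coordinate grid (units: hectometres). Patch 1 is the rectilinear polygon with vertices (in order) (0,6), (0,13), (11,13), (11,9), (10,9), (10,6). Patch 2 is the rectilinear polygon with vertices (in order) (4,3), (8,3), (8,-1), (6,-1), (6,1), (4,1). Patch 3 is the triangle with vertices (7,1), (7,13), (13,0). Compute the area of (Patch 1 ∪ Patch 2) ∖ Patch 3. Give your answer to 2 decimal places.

|Patch 1 ∪ Patch 2| = 86.
|(Patch 1 ∪ Patch 2) ∩ Patch 3| = 13.3333.
|(Patch 1 ∪ Patch 2) ∖ Patch 3| = 86 − 13.3333 = 72.67.

72.67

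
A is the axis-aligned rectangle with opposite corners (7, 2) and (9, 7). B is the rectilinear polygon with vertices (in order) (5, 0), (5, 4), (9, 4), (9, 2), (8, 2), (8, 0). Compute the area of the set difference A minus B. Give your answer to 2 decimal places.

|A| = 10, |A∩B| = 4.
|A ∖ B| = |A| − |A∩B| = 10 − 4 = 6.00.

6.00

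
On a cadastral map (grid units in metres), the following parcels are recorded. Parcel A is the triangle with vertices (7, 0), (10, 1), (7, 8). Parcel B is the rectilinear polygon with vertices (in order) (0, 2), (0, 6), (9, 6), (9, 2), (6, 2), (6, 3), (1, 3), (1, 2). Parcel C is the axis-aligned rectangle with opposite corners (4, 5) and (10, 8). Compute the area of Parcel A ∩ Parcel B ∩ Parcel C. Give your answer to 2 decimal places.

1.07

The intersection is the polygon with vertices (7,6), (7.857,6), (8.286,5), (7,5).
By the shoelace formula its area is 1.07.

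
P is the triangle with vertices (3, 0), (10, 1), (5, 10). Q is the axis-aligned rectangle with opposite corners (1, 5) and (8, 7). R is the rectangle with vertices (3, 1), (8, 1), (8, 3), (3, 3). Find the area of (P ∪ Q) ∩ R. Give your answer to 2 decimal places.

The region (P ∪ Q) ∩ R is the polygon with vertices (3.6,3), (8,3), (8,1), (3.2,1).
By the shoelace formula its area is 9.20.

9.20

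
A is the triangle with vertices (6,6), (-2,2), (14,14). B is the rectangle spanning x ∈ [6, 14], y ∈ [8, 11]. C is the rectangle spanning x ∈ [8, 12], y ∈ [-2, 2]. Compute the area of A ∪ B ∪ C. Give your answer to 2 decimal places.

By inclusion–exclusion:
Individual areas: |A| = 16, |B| = 24, |C| = 16.
|A∩B| = 4.5.
|A∩C| = 0.
|B∩C| = 0 (no overlap).
|A∩B∩C| = 0.
|A ∪ B ∪ C| = 56 − 4.5 + 0 = 51.50.

51.50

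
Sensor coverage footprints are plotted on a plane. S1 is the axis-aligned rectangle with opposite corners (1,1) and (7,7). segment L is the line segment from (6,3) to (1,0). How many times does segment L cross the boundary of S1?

1

The segment meets the boundary at (2.667,1).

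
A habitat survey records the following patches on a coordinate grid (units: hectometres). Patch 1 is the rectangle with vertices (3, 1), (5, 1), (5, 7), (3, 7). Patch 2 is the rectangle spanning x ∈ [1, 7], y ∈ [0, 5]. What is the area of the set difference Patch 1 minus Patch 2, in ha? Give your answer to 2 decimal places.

|Patch 1∩Patch 2|: x∈[3,5], y∈[1,5] → 2·4 = 8.
|Patch 1| = 12.
|Patch 1 ∖ Patch 2| = |Patch 1| − |Patch 1∩Patch 2| = 12 − 8 = 4.00.

4.00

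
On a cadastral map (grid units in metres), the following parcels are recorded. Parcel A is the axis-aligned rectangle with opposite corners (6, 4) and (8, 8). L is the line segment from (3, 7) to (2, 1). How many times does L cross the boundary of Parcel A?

The segment lies entirely outside Parcel A and never meets its boundary.

0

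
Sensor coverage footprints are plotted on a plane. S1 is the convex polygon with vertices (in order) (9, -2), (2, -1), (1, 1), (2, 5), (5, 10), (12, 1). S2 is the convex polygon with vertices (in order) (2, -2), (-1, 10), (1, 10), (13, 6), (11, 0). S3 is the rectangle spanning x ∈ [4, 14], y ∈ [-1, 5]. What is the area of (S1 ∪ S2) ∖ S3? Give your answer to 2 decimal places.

|S1 ∪ S2| = 113.9682.
|(S1 ∪ S2) ∩ S3| = 46.2.
|(S1 ∪ S2) ∖ S3| = 113.9682 − 46.2 = 67.77.

67.77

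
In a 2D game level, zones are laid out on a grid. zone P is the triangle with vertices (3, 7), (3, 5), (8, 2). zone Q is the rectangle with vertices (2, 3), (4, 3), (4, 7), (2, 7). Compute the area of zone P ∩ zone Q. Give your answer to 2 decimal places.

1.80

The intersection is the polygon with vertices (3,5), (3,7), (4,6), (4,4.4).
By the shoelace formula its area is 1.80.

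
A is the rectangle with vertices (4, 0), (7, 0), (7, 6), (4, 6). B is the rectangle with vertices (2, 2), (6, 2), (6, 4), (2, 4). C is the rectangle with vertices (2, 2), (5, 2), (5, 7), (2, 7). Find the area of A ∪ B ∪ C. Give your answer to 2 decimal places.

By inclusion–exclusion:
Individual areas: |A| = 18, |B| = 8, |C| = 15.
|A∩B|: x∈[4,6], y∈[2,4] → 2·2 = 4.
|A∩C|: x∈[4,5], y∈[2,6] → 1·4 = 4.
|B∩C|: x∈[2,5], y∈[2,4] → 3·2 = 6.
|A∩B∩C| = 2.
|A ∪ B ∪ C| = 41 − 14 + 2 = 29.00.

29.00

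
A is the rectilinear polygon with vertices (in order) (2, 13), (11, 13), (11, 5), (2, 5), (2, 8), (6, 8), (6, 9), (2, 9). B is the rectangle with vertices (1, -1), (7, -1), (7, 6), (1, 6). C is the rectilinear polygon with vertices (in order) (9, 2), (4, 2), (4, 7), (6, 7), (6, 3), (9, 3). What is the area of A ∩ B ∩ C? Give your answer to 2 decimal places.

The intersection is the polygon with vertices (6,6), (6,5), (4,5), (4,6).
By the shoelace formula its area is 2.00.

2.00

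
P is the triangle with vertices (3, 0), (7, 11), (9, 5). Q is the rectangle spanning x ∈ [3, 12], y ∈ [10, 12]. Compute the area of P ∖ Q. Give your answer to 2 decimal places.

|P| = 23, |P∩Q| = 0.3485.
|P ∖ Q| = |P| − |P∩Q| = 23 − 0.3485 = 22.65.

22.65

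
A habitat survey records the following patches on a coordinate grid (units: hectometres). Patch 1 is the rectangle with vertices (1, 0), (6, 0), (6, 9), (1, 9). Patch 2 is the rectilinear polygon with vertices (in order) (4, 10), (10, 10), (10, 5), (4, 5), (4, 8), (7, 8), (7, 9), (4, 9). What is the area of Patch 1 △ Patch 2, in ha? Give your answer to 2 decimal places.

60.00

|Patch 1| = 45, |Patch 2| = 27, |Patch 1∩Patch 2| = 6.
|Patch 1 △ Patch 2| = |Patch 1| + |Patch 2| − 2·|Patch 1∩Patch 2| = 45 + 27 − 12 = 60.00.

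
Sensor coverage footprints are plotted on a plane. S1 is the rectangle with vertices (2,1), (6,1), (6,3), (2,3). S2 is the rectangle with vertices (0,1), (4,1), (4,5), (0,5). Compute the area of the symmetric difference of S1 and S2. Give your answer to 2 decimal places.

|S1∩S2|: x∈[2,4], y∈[1,3] → 2·2 = 4.
|S1 △ S2| = |S1| + |S2| − 2·|S1∩S2| = 8 + 16 − 8 = 16.00.

16.00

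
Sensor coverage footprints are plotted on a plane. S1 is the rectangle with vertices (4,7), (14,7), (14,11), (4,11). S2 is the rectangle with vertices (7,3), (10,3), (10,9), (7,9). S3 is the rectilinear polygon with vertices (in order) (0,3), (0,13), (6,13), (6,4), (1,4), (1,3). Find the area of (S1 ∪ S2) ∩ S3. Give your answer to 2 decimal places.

8.00

The region (S1 ∪ S2) ∩ S3 is the polygon with vertices (4,11), (6,11), (6,7), (4,7).
By the shoelace formula its area is 8.00.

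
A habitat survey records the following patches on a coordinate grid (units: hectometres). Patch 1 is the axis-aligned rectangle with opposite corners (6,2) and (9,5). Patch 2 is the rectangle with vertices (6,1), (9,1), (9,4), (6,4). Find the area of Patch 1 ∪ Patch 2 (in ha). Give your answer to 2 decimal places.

12.00

By inclusion–exclusion:
Individual areas: |Patch 1| = 9, |Patch 2| = 9.
|Patch 1∩Patch 2|: x∈[6,9], y∈[2,4] → 3·2 = 6.
|Patch 1 ∪ Patch 2| = 18 − 6 = 12.00.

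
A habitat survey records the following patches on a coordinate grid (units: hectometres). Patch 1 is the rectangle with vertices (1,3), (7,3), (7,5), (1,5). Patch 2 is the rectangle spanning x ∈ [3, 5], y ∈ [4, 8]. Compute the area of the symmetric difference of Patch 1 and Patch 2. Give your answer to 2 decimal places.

|Patch 1∩Patch 2|: x∈[3,5], y∈[4,5] → 2·1 = 2.
|Patch 1 △ Patch 2| = |Patch 1| + |Patch 2| − 2·|Patch 1∩Patch 2| = 12 + 8 − 4 = 16.00.

16.00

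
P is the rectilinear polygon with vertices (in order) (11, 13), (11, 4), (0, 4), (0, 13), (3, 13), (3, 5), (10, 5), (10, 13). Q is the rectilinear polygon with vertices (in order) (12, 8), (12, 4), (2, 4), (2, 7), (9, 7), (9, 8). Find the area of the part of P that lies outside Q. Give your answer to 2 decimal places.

|P| = 43, |P∩Q| = 14.
|P ∖ Q| = |P| − |P∩Q| = 43 − 14 = 29.00.

29.00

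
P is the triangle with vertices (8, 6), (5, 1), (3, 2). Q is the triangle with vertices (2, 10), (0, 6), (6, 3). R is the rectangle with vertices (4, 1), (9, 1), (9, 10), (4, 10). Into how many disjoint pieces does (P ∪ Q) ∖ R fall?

2

(P ∪ Q) ∖ R splits into 2 disjoint pieces (area 0.65, area 12.5).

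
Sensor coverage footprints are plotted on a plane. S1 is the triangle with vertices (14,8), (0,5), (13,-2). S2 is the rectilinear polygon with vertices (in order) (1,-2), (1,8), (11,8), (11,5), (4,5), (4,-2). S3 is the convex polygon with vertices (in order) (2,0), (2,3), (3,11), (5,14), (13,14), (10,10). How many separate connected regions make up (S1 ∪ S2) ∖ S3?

2

(S1 ∪ S2) ∖ S3 splits into 2 disjoint pieces (area 60.1615, area 18.4389).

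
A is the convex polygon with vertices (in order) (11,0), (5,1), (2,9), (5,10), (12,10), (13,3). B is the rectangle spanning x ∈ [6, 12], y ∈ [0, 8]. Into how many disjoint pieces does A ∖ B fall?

1

A ∖ B is a single connected region.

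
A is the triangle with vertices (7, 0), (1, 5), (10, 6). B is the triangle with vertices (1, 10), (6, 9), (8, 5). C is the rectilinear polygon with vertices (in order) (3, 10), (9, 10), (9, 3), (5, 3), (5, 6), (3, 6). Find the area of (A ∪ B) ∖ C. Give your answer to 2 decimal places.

16.11

|A ∪ B| = 34.2768.
|(A ∪ B) ∩ C| = 18.1649.
|(A ∪ B) ∖ C| = 34.2768 − 18.1649 = 16.11.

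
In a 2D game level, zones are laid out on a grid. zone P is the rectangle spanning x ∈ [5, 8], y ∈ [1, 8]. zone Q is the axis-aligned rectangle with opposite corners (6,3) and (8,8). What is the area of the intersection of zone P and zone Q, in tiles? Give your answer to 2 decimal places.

10.00

|zone P∩zone Q|: x∈[6,8], y∈[3,8] → 2·5 = 10.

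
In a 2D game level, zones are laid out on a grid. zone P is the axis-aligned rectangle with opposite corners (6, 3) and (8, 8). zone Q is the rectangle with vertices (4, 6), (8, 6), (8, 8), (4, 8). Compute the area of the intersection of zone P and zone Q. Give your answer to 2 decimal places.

|zone P∩zone Q|: x∈[6,8], y∈[6,8] → 2·2 = 4.

4.00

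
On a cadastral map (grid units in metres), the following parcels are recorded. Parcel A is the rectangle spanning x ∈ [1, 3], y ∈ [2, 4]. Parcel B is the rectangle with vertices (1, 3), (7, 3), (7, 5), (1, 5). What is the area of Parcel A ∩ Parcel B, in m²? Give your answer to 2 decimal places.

|Parcel A∩Parcel B|: x∈[1,3], y∈[3,4] → 2·1 = 2.

2.00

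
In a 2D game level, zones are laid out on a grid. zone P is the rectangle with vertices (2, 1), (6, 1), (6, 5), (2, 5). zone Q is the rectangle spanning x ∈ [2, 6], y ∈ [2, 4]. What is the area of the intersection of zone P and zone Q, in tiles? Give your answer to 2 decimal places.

8.00

|zone P∩zone Q|: x∈[2,6], y∈[2,4] → 4·2 = 8.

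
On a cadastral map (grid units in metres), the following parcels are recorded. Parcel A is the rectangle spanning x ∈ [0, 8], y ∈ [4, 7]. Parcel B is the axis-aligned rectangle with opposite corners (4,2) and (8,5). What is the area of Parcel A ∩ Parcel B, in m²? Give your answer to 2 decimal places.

4.00

|Parcel A∩Parcel B|: x∈[4,8], y∈[4,5] → 4·1 = 4.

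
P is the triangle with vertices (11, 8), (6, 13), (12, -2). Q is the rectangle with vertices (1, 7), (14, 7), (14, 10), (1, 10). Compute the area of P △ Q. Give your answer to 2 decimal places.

46.20

|P| = 22.5, |Q| = 39, |P∩Q| = 7.65.
|P △ Q| = |P| + |Q| − 2·|P∩Q| = 22.5 + 39 − 15.3 = 46.20.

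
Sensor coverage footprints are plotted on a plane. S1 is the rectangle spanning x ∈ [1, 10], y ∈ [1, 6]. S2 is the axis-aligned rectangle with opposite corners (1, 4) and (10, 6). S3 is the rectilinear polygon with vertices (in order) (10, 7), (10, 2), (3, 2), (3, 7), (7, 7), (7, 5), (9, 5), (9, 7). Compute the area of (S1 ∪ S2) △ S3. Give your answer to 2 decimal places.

|S1 ∪ S2| = 45.
|(S1 ∪ S2) ∩ S3| = 26.
|(S1 ∪ S2) △ S3| = 45 + 31 − 52 = 24.00.

24.00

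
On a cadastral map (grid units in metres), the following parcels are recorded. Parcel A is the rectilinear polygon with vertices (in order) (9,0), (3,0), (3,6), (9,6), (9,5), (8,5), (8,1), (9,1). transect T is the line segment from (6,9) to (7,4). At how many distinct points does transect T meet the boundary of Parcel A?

1

The segment meets the boundary at (6.6,6).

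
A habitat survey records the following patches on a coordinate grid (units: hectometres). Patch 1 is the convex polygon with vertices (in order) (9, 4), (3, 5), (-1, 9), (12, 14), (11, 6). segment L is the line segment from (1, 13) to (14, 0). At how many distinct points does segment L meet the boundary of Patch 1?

The segment meets the boundary at (9.5,4.5), (3.333,10.667).

2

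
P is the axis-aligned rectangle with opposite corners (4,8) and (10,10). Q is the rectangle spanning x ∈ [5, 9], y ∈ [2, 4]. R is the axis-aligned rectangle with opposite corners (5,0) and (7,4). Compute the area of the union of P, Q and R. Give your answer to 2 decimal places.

24.00

By inclusion–exclusion:
Individual areas: |P| = 12, |Q| = 8, |R| = 8.
|P∩Q| = 0 (no overlap).
|P∩R| = 0 (no overlap).
|Q∩R|: x∈[5,7], y∈[2,4] → 2·2 = 4.
|P∩Q∩R| = 0.
|P ∪ Q ∪ R| = 28 − 4 + 0 = 24.00.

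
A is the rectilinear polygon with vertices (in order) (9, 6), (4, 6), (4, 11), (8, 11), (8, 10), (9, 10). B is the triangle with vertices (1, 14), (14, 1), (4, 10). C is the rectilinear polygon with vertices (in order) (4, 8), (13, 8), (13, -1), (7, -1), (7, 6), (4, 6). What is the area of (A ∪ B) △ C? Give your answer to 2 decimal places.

|A ∪ B| = 26.8889.
|(A ∪ B) ∩ C| = 11.3389.
|(A ∪ B) △ C| = 26.8889 + 60 − 22.6778 = 64.21.

64.21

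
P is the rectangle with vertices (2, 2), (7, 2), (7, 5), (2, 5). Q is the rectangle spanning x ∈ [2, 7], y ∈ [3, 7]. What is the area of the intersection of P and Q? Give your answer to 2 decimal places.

10.00

|P∩Q|: x∈[2,7], y∈[3,5] → 5·2 = 10.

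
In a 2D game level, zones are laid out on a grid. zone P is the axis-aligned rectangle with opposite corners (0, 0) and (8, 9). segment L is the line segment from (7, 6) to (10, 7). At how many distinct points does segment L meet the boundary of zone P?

1

The segment meets the boundary at (8,6.333).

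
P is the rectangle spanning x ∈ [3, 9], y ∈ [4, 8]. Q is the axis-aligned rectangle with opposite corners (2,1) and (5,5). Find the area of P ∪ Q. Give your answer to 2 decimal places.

By inclusion–exclusion:
Individual areas: |P| = 24, |Q| = 12.
|P∩Q|: x∈[3,5], y∈[4,5] → 2·1 = 2.
|P ∪ Q| = 36 − 2 = 34.00.

34.00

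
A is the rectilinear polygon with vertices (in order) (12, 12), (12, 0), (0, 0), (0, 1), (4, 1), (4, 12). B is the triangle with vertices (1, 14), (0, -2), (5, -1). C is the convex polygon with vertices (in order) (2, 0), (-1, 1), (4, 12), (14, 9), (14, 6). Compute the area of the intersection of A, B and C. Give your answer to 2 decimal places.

2.63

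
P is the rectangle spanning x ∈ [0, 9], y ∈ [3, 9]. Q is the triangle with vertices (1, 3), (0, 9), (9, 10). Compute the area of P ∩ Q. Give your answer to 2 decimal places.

23.57

The intersection is the polygon with vertices (7.857,9), (1,3), (0,9).
By the shoelace formula its area is 23.57.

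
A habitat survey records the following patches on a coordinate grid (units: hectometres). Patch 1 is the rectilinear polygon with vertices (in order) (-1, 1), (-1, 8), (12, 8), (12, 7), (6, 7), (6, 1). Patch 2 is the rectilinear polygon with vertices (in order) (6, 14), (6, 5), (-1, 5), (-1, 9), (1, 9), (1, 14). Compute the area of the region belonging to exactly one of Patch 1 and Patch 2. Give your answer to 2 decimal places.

|Patch 1| = 55, |Patch 2| = 53, |Patch 1∩Patch 2| = 21.
|Patch 1 △ Patch 2| = |Patch 1| + |Patch 2| − 2·|Patch 1∩Patch 2| = 55 + 53 − 42 = 66.00.

66.00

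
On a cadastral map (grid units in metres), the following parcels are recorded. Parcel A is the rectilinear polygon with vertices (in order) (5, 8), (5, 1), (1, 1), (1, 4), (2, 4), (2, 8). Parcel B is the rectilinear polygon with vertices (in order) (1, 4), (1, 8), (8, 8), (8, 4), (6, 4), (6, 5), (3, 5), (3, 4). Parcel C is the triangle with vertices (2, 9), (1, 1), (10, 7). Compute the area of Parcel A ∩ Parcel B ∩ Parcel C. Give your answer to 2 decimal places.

10.00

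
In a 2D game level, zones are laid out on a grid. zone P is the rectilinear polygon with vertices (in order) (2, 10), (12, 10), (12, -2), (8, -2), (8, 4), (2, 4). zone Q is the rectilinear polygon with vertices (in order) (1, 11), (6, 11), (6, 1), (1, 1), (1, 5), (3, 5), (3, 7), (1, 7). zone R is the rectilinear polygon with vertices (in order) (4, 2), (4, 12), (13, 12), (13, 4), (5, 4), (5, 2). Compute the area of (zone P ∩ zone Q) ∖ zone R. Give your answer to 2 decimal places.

10.00

|zone P ∩ zone Q| = 22.
|(zone P ∩ zone Q) ∩ zone R| = 12.
|(zone P ∩ zone Q) ∖ zone R| = 22 − 12 = 10.00.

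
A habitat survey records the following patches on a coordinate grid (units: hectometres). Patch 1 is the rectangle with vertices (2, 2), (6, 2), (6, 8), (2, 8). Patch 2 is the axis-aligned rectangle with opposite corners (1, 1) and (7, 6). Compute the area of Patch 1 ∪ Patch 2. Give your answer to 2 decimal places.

38.00

By inclusion–exclusion:
Individual areas: |Patch 1| = 24, |Patch 2| = 30.
|Patch 1∩Patch 2|: x∈[2,6], y∈[2,6] → 4·4 = 16.
|Patch 1 ∪ Patch 2| = 54 − 16 = 38.00.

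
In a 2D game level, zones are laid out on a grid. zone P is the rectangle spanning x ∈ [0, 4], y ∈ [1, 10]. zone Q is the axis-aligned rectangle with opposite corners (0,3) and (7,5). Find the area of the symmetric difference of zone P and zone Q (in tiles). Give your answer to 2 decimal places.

|zone P∩zone Q|: x∈[0,4], y∈[3,5] → 4·2 = 8.
|zone P △ zone Q| = |zone P| + |zone Q| − 2·|zone P∩zone Q| = 36 + 14 − 16 = 34.00.

34.00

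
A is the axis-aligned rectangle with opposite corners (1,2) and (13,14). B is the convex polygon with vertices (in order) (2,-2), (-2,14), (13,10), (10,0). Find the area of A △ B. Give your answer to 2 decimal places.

81.80

|A| = 144, |B| = 149, |A∩B| = 105.6.
|A △ B| = |A| + |B| − 2·|A∩B| = 144 + 149 − 211.2 = 81.80.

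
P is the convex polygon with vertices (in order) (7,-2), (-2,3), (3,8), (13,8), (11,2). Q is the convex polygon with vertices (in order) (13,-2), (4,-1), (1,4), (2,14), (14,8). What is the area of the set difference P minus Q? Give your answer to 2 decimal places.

11.12

|P| = 93, |P∩Q| = 81.8778.
|P ∖ Q| = |P| − |P∩Q| = 93 − 81.8778 = 11.12.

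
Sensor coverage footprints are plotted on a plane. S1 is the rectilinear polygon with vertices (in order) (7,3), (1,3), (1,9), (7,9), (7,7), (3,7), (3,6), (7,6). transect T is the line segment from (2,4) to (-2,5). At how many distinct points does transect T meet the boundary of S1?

1

The segment meets the boundary at (1,4.25).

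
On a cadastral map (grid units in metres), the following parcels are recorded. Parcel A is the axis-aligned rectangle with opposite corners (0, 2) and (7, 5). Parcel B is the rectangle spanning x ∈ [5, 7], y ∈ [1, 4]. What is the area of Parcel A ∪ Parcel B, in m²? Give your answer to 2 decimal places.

By inclusion–exclusion:
Individual areas: |Parcel A| = 21, |Parcel B| = 6.
|Parcel A∩Parcel B|: x∈[5,7], y∈[2,4] → 2·2 = 4.
|Parcel A ∪ Parcel B| = 27 − 4 = 23.00.

23.00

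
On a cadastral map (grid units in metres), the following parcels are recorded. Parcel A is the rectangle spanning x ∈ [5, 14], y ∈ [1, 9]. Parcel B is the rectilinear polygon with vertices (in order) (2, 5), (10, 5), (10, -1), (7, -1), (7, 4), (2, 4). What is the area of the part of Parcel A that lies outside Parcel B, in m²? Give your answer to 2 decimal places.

|Parcel A| = 72, |Parcel A∩Parcel B| = 14.
|Parcel A ∖ Parcel B| = |Parcel A| − |Parcel A∩Parcel B| = 72 − 14 = 58.00.

58.00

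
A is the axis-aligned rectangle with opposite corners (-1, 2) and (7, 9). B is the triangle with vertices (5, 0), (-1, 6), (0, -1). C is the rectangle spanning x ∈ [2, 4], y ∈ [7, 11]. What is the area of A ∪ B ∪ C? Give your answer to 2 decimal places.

71.14

By inclusion–exclusion:
Individual areas: |A| = 56, |B| = 18, |C| = 8.
|A∩B| = 6.8571.
|A∩C|: x∈[2,4], y∈[7,9] → 2·2 = 4.
|B∩C| = 0.
|A∩B∩C| = 0.
|A ∪ B ∪ C| = 82 − 10.8571 + 0 = 71.14.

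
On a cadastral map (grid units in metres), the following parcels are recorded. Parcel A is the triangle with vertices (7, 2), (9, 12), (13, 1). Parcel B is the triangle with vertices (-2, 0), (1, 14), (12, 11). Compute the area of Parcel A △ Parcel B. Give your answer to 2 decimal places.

|Parcel A| = 31, |Parcel B| = 81.5, |Parcel A∩Parcel B| = 2.9212.
|Parcel A △ Parcel B| = |Parcel A| + |Parcel B| − 2·|Parcel A∩Parcel B| = 31 + 81.5 − 5.8423 = 106.66.

106.66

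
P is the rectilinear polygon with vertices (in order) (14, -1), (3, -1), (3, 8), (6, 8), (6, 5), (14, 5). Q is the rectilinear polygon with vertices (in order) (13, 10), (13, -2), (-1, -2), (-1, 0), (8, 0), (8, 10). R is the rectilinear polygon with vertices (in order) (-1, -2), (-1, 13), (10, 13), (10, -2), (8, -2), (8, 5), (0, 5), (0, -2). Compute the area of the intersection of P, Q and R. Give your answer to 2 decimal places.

The intersection is the polygon with vertices (8,5), (10,5), (10,-1), (8,-1), (8,0).
By the shoelace formula its area is 12.00.

12.00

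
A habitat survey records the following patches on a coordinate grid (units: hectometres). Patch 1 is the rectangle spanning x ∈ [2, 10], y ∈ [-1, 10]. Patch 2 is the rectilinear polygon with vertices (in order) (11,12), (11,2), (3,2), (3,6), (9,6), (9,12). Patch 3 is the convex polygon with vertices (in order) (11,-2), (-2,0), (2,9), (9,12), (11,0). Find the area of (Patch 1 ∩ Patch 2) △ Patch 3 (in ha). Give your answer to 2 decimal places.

|Patch 1 ∩ Patch 2| = 32.
|(Patch 1 ∩ Patch 2) ∩ Patch 3| = 30.6667.
|(Patch 1 ∩ Patch 2) △ Patch 3| = 32 + 116.5 − 61.3333 = 87.17.

87.17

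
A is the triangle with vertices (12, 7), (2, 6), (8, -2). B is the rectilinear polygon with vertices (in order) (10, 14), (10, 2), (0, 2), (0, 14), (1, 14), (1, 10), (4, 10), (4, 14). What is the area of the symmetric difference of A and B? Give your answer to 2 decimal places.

92.71

|A| = 43, |B| = 108, |A∩B| = 29.1444.
|A △ B| = |A| + |B| − 2·|A∩B| = 43 + 108 − 58.2889 = 92.71.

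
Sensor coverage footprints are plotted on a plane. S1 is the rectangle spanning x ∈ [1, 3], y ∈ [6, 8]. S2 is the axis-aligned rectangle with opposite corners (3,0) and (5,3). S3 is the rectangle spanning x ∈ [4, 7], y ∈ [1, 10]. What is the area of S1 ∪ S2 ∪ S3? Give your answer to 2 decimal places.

35.00

By inclusion–exclusion:
Individual areas: |S1| = 4, |S2| = 6, |S3| = 27.
|S1∩S2| = 0 (no overlap).
|S1∩S3| = 0 (no overlap).
|S2∩S3|: x∈[4,5], y∈[1,3] → 1·2 = 2.
|S1∩S2∩S3| = 0.
|S1 ∪ S2 ∪ S3| = 37 − 2 + 0 = 35.00.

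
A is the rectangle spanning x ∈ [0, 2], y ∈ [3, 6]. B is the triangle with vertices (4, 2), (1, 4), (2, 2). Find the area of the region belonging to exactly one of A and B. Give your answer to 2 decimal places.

|A| = 6, |B| = 2, |A∩B| = 0.4167.
|A △ B| = |A| + |B| − 2·|A∩B| = 6 + 2 − 0.8333 = 7.17.

7.17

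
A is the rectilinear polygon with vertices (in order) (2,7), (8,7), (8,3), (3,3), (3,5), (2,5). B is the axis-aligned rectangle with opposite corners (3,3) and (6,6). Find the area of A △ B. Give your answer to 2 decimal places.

13.00

|A| = 22, |B| = 9, |A∩B| = 9.
|A △ B| = |A| + |B| − 2·|A∩B| = 22 + 9 − 18 = 13.00.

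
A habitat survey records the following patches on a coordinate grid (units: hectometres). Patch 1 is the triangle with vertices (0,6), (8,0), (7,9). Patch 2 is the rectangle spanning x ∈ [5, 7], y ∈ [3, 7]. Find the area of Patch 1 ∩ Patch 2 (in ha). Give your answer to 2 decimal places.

8.00

The intersection is the polygon with vertices (5,3), (5,7), (7,7), (7,3).
By the shoelace formula its area is 8.00.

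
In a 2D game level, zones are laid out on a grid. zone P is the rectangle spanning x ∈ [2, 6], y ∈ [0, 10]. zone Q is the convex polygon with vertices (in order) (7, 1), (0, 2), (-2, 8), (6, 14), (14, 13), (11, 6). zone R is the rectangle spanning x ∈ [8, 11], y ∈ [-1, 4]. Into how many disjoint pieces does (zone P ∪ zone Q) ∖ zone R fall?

1

(zone P ∪ zone Q) ∖ zone R is a single connected region.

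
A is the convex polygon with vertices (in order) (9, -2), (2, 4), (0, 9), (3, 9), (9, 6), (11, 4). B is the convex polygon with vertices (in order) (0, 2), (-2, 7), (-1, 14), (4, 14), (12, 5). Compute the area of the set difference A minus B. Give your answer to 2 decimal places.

|A| = 60, |A∩B| = 35.5839.
|A ∖ B| = |A| − |A∩B| = 60 − 35.5839 = 24.42.

24.42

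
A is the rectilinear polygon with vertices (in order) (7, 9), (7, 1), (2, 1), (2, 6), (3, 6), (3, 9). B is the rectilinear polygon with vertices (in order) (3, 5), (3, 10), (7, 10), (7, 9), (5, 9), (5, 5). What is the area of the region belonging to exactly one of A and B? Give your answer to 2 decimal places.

33.00

|A| = 37, |B| = 12, |A∩B| = 8.
|A △ B| = |A| + |B| − 2·|A∩B| = 37 + 12 − 16 = 33.00.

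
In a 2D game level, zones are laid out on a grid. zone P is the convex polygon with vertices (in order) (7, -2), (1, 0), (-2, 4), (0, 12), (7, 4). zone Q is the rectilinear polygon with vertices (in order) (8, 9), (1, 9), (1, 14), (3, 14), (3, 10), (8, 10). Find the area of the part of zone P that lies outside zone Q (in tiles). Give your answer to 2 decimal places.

70.49

|zone P| = 72, |zone P∩zone Q| = 1.5089.
|zone P ∖ zone Q| = |zone P| − |zone P∩zone Q| = 72 − 1.5089 = 70.49.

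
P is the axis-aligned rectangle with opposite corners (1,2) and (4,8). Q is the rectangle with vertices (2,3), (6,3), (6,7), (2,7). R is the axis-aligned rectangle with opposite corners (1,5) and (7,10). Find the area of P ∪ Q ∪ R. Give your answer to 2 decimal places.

By inclusion–exclusion:
Individual areas: |P| = 18, |Q| = 16, |R| = 30.
|P∩Q|: x∈[2,4], y∈[3,7] → 2·4 = 8.
|P∩R|: x∈[1,4], y∈[5,8] → 3·3 = 9.
|Q∩R|: x∈[2,6], y∈[5,7] → 4·2 = 8.
|P∩Q∩R| = 4.
|P ∪ Q ∪ R| = 64 − 25 + 4 = 43.00.

43.00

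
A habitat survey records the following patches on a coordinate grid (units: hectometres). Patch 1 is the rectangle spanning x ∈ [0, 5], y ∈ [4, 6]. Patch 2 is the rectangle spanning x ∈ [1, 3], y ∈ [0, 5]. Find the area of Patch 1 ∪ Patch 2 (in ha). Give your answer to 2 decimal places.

18.00

By inclusion–exclusion:
Individual areas: |Patch 1| = 10, |Patch 2| = 10.
|Patch 1∩Patch 2|: x∈[1,3], y∈[4,5] → 2·1 = 2.
|Patch 1 ∪ Patch 2| = 20 − 2 = 18.00.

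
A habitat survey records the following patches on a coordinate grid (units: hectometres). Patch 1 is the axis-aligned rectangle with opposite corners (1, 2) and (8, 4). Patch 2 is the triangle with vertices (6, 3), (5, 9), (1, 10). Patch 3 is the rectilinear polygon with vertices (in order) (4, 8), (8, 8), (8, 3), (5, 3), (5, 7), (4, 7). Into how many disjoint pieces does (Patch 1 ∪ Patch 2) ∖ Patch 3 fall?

2

(Patch 1 ∪ Patch 2) ∖ Patch 3 splits into 2 disjoint pieces (area 11, area 8.2833).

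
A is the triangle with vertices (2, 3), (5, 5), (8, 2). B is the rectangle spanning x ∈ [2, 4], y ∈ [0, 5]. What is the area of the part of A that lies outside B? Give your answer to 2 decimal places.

5.83

|A| = 7.5, |A∩B| = 1.6667.
|A ∖ B| = |A| − |A∩B| = 7.5 − 1.6667 = 5.83.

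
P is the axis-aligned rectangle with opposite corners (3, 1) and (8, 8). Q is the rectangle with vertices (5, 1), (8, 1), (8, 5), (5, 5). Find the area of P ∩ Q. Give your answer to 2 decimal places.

12.00

|P∩Q|: x∈[5,8], y∈[1,5] → 3·4 = 12.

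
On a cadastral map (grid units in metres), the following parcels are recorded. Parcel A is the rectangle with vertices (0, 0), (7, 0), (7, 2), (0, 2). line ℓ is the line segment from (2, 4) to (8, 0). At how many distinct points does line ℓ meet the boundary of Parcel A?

The segment meets the boundary at (7,0.667), (5,2).

2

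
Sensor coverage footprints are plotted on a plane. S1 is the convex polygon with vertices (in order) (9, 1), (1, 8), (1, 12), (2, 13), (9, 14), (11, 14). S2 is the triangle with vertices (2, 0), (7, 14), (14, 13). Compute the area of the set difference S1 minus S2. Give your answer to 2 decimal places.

|S1| = 84, |S1∩S2| = 38.1266.
|S1 ∖ S2| = |S1| − |S1∩S2| = 84 − 38.1266 = 45.87.

45.87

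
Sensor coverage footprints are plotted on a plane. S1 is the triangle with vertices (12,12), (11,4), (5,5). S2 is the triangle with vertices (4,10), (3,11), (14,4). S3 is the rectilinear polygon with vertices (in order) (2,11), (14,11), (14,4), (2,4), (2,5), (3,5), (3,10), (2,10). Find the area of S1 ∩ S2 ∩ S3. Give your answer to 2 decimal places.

0.55

The intersection is the polygon with vertices (7.75,7.75), (7.889,7.889), (11.221,5.768), (11.209,5.674).
By the shoelace formula its area is 0.55.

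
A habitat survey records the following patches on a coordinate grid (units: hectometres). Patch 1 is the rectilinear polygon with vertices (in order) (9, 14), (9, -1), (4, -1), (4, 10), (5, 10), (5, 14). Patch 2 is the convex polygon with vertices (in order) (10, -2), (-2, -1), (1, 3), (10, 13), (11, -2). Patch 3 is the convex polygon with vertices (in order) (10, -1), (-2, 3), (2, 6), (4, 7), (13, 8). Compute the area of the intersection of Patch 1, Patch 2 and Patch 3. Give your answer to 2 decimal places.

The intersection is the polygon with vertices (4,6.333), (4.667,7.074), (9,7.556), (9,-0.667), (4,1).
By the shoelace formula its area is 35.33.

35.33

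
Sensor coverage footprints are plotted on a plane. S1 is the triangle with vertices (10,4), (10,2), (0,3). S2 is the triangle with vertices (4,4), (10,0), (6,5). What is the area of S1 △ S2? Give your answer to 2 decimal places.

|S1| = 10, |S2| = 7, |S1∩S2| = 2.7186.
|S1 △ S2| = |S1| + |S2| − 2·|S1∩S2| = 10 + 7 − 5.4372 = 11.56.

11.56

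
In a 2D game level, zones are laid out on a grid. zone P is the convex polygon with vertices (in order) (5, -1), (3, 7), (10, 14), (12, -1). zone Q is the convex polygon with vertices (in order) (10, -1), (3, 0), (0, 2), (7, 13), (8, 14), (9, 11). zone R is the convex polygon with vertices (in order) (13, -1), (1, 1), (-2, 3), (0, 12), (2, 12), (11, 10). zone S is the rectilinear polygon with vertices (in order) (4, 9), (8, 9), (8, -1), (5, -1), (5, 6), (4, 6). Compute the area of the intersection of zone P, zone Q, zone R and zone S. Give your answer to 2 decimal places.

29.25

The intersection is the polygon with vertices (5,9), (8,9), (8,-0.167), (5,0.333), (5,6), (4,6), (4,8).
By the shoelace formula its area is 29.25.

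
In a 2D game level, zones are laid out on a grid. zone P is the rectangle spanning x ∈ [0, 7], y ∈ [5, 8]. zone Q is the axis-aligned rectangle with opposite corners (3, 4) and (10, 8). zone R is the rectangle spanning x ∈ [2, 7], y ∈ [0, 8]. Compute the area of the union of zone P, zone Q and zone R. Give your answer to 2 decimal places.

By inclusion–exclusion:
Individual areas: |zone P| = 21, |zone Q| = 28, |zone R| = 40.
|zone P∩zone Q|: x∈[3,7], y∈[5,8] → 4·3 = 12.
|zone P∩zone R|: x∈[2,7], y∈[5,8] → 5·3 = 15.
|zone Q∩zone R|: x∈[3,7], y∈[4,8] → 4·4 = 16.
|zone P∩zone Q∩zone R| = 12.
|zone P ∪ zone Q ∪ zone R| = 89 − 43 + 12 = 58.00.

58.00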